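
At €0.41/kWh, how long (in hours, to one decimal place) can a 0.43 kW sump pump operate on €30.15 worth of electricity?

Energy available = €30.15 ÷ €0.41/kWh = 73.5366 kWh
Hours = 73.5366 kWh ÷ 0.43 kW = 171.0 h

171.0 h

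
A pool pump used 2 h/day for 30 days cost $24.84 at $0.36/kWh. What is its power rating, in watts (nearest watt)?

Energy = $24.84 ÷ $0.36/kWh = 69 kWh
Runtime = 2 h/day × 30 days = 60 h
Power = 69 kWh ÷ 60 h = 1.15 kW = 1150 W

1150 W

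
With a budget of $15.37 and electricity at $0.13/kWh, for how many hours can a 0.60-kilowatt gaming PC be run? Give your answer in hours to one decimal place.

197.1 h

Energy available = $15.37 ÷ $0.13/kWh = 118.2308 kWh
Hours = 118.2308 kWh ÷ 0.6 kW = 197.1 h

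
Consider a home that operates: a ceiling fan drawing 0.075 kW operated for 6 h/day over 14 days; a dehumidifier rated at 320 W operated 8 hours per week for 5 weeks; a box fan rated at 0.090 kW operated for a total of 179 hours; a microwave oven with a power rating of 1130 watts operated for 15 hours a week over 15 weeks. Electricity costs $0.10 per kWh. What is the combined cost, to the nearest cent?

ceiling fan: Runtime = 6 h/day × 14 days = 84 h
ceiling fan: 0.075 kW × 84 h = 6.3 kWh
dehumidifier: Runtime = 8 h/week × 5 weeks = 40 h
dehumidifier: 0.32 kW × 40 h = 12.8 kWh
box fan: 0.09 kW × 179 h = 16.11 kWh
microwave oven: Runtime = 15 h/week × 15 weeks = 225 h
microwave oven: 1.13 kW × 225 h = 254.25 kWh
Total energy = 289.46 kWh
Cost = 289.46 × $0.10 = $28.95

$28.95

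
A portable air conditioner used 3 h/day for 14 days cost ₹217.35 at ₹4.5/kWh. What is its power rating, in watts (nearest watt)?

Energy = ₹217.35 ÷ ₹4.5/kWh = 48.3 kWh
Runtime = 3 h/day × 14 days = 42 h
Power = 48.3 kWh ÷ 42 h = 1.15 kW = 1150 W

1150 W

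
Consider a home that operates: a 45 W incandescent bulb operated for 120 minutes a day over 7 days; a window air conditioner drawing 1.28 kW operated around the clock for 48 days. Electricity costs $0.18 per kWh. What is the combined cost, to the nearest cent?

$265.53

incandescent bulb: Runtime = 120 min × 7 = 840 min = 14 h
incandescent bulb: 0.045 kW × 14 h = 0.63 kWh
window air conditioner: Runtime = 24 h × 48 = 1152 h
window air conditioner: 1.28 kW × 1152 h = 1474.56 kWh
Total energy = 1475.19 kWh
Cost = 1475.19 × $0.18 = $265.53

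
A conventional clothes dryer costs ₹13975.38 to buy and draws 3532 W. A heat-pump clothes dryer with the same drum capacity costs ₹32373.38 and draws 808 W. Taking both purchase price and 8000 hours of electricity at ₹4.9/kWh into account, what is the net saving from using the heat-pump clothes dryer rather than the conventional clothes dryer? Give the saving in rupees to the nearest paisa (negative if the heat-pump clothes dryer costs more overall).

conventional clothes dryer: ₹13975.38 + (3532/1000) kW × 8000 h × ₹4.9 = ₹13975.38 + ₹138454.4 = ₹152429.78
heat-pump clothes dryer: ₹32373.38 + (808/1000) kW × 8000 h × ₹4.9 = ₹32373.38 + ₹31673.6 = ₹64046.98
Saving = ₹152429.78 − ₹64046.98 = ₹88382.8

₹88382.80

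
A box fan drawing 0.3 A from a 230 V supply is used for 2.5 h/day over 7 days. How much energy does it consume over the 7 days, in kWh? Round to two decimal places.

1.21 kWh

Power = 0.3 A × 230 V = 69 W = 0.069 kW
Runtime = 2.5 h/day × 7 days = 17.5 h
Energy = 0.069 kW × 17.5 h = 1.2075 kWh ≈ 1.21 kWh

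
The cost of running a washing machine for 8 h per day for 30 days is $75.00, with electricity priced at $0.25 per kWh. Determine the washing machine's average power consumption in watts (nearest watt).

1250 W

Energy = $75.00 ÷ $0.25/kWh = 300 kWh
Runtime = 8 h/day × 30 days = 240 h
Power = 300 kWh ÷ 240 h = 1.25 kW = 1250 W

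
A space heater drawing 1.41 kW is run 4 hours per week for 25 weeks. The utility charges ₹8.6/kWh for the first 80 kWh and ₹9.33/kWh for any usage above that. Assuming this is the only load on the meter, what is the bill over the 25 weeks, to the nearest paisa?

Runtime = 4 h/week × 25 weeks = 100 h
Energy = 1.41 kW × 100 h = 141 kWh
Tier 1 (0–80 kWh): 80 × ₹8.6 = ₹688
Above 80 kWh: 61 × ₹9.33 = ₹569.13
Bill = ₹1257.13

₹1257.13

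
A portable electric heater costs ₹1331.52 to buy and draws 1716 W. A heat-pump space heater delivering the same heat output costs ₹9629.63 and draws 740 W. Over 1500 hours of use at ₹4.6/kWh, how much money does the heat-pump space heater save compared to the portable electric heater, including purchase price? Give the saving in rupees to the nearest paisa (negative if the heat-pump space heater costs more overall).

-₹1563.71

portable electric heater: ₹1331.52 + (1716/1000) kW × 1500 h × ₹4.6 = ₹1331.52 + ₹11840.4 = ₹13171.92
heat-pump space heater: ₹9629.63 + (740/1000) kW × 1500 h × ₹4.6 = ₹9629.63 + ₹5106 = ₹14735.63
Saving = ₹13171.92 − ₹14735.63 = −₹1563.71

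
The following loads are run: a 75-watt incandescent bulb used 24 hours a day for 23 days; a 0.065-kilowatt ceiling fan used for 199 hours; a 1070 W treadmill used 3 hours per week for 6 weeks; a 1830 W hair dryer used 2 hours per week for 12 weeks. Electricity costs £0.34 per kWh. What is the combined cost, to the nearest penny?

incandescent bulb: Runtime = 24 h × 23 = 552 h
incandescent bulb: 0.075 kW × 552 h = 41.4 kWh
ceiling fan: 0.065 kW × 199 h = 12.935 kWh
treadmill: Runtime = 3 h/week × 6 weeks = 18 h
treadmill: 1.07 kW × 18 h = 19.26 kWh
hair dryer: Runtime = 2 h/week × 12 weeks = 24 h
hair dryer: 1.83 kW × 24 h = 43.92 kWh
Total energy = 117.515 kWh
Cost = 117.515 × £0.34 = £39.96

£39.96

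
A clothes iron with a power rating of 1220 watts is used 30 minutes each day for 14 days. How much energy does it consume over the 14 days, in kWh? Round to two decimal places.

Runtime = 30 min × 14 = 420 min = 7 h
Energy = 1.22 kW × 7 h = 8.54 kWh

8.54 kWh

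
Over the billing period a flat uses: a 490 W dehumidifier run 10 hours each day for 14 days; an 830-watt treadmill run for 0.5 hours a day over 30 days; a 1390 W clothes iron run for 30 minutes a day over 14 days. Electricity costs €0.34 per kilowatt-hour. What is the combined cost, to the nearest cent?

€30.87

dehumidifier: Runtime = 10 h/day × 14 days = 140 h
dehumidifier: 0.49 kW × 140 h = 68.6 kWh
treadmill: Runtime = 0.5 h/day × 30 days = 15 h
treadmill: 0.83 kW × 15 h = 12.45 kWh
clothes iron: Runtime = 30 min × 14 = 420 min = 7 h
clothes iron: 1.39 kW × 7 h = 9.73 kWh
Total energy = 90.78 kWh
Cost = 90.78 × €0.34 = €30.87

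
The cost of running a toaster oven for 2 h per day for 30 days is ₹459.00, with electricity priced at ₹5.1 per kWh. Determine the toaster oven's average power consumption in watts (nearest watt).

1500 W

Energy = ₹459.00 ÷ ₹5.1/kWh = 90 kWh
Runtime = 2 h/day × 30 days = 60 h
Power = 90 kWh ÷ 60 h = 1.5 kW = 1500 W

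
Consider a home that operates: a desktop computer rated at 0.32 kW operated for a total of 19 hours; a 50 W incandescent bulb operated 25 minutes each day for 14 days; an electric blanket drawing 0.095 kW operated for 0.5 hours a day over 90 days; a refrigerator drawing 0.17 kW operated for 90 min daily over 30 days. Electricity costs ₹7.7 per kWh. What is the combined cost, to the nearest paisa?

desktop computer: 0.32 kW × 19 h = 6.08 kWh
incandescent bulb: Runtime = 25 min × 14 = 350 min = 5.833333… h
incandescent bulb: 0.05 kW × 5.833333… h = 0.291666… kWh
electric blanket: Runtime = 0.5 h/day × 90 days = 45 h
electric blanket: 0.095 kW × 45 h = 4.275 kWh
refrigerator: Runtime = 90 min × 30 = 2700 min = 45 h
refrigerator: 0.17 kW × 45 h = 7.65 kWh
Total energy = 18.296666… kWh
Cost = 18.296666… × ₹7.7 = ₹140.88

₹140.88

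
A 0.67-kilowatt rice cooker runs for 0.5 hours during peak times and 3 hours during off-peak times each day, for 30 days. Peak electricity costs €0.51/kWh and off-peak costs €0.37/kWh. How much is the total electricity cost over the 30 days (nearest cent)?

€27.44

Peak energy = 0.67 kW × 0.5 h × 30 = 10.05 kWh
Off-peak energy = 0.67 kW × 3 h × 30 = 60.3 kWh
Cost = 10.05 × €0.51 + 60.3 × €0.37 = €5.1255 + €22.311 = €27.44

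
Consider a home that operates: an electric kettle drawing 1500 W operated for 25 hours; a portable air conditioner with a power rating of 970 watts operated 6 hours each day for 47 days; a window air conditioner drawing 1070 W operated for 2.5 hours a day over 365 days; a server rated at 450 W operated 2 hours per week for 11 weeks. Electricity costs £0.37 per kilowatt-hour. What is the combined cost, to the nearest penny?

£480.01

electric kettle: 1.5 kW × 25 h = 37.5 kWh
portable air conditioner: Runtime = 6 h/day × 47 days = 282 h
portable air conditioner: 0.97 kW × 282 h = 273.54 kWh
window air conditioner: Runtime = 2.5 h/day × 365 days = 912.5 h
window air conditioner: 1.07 kW × 912.5 h = 976.375 kWh
server: Runtime = 2 h/week × 11 weeks = 22 h
server: 0.45 kW × 22 h = 9.9 kWh
Total energy = 1297.315 kWh
Cost = 1297.315 × £0.37 = £480.01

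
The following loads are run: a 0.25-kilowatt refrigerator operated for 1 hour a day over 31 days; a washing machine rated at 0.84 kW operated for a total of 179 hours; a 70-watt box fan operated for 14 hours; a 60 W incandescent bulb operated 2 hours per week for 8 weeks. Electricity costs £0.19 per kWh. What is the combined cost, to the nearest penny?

£30.41

refrigerator: Runtime = 1 h/day × 31 days = 31 h
refrigerator: 0.25 kW × 31 h = 7.75 kWh
washing machine: 0.84 kW × 179 h = 150.36 kWh
box fan: 0.07 kW × 14 h = 0.98 kWh
incandescent bulb: Runtime = 2 h/week × 8 weeks = 16 h
incandescent bulb: 0.06 kW × 16 h = 0.96 kWh
Total energy = 160.05 kWh
Cost = 160.05 × £0.19 = £30.41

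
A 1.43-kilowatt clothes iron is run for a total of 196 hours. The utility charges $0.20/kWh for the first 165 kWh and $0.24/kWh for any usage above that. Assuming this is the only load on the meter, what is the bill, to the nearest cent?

Energy = 1.43 kW × 196 h = 280.28 kWh
Tier 1 (0–165 kWh): 165 × $0.20 = $33
Above 165 kWh: 115.28 × $0.24 = $27.6672
Bill = $60.67

$60.67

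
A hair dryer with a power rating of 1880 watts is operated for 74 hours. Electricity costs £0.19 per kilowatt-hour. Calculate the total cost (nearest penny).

£26.43

Energy = 1.88 kW × 74 h = 139.12 kWh
Cost = 139.12 kWh × £0.19/kWh = £26.43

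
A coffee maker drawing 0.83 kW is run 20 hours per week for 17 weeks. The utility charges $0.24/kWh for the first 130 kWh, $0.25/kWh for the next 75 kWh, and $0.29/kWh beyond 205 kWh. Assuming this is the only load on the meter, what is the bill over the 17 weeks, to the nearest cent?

$72.34

Runtime = 20 h/week × 17 weeks = 340 h
Energy = 0.83 kW × 340 h = 282.2 kWh
Tier 1 (0–130 kWh): 130 × $0.24 = $31.2
Tier 2 (130–205 kWh): 75 × $0.25 = $18.75
Above 205 kWh: 77.2 × $0.29 = $22.388
Bill = $72.34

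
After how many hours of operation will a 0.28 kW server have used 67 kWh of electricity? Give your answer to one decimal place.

239.3 h

Hours = 67 kWh ÷ 0.28 kW = 239.3 h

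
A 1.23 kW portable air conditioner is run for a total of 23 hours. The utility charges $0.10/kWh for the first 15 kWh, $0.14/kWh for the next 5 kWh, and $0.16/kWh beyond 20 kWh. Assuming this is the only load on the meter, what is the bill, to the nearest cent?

Energy = 1.23 kW × 23 h = 28.29 kWh
Tier 1 (0–15 kWh): 15 × $0.10 = $1.5
Tier 2 (15–20 kWh): 5 × $0.14 = $0.7
Above 20 kWh: 8.29 × $0.16 = $1.3264
Bill = $3.53

$3.53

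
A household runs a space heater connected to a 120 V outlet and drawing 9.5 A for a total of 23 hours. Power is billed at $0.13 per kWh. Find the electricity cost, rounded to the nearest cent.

Power = 9.5 A × 120 V = 1140 W = 1.14 kW
Energy = 1.14 kW × 23 h = 26.22 kWh
Cost = 26.22 kWh × $0.13/kWh = $3.41

$3.41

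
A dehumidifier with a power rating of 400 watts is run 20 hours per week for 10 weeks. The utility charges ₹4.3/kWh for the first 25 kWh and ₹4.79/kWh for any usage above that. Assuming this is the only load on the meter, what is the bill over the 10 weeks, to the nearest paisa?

₹370.95

Runtime = 20 h/week × 10 weeks = 200 h
Energy = 0.4 kW × 200 h = 80 kWh
Tier 1 (0–25 kWh): 25 × ₹4.3 = ₹107.5
Above 25 kWh: 55 × ₹4.79 = ₹263.45
Bill = ₹370.95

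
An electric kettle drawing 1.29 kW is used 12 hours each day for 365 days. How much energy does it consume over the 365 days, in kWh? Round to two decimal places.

Runtime = 12 h/day × 365 days = 4380 h
Energy = 1.29 kW × 4380 h = 5650.2 kWh

5650.20 kWh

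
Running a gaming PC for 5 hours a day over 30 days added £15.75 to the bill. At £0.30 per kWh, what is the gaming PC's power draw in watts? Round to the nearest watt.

Energy = £15.75 ÷ £0.30/kWh = 52.5 kWh
Runtime = 5 h/day × 30 days = 150 h
Power = 52.5 kWh ÷ 150 h = 0.35 kW = 350 W

350 W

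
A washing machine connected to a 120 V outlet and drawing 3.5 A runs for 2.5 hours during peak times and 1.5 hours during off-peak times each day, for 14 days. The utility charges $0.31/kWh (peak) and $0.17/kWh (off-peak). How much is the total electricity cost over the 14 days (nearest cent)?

Power = 3.5 A × 120 V = 420 W = 0.42 kW
Peak energy = 0.42 kW × 2.5 h × 14 = 14.7 kWh
Off-peak energy = 0.42 kW × 1.5 h × 14 = 8.82 kWh
Cost = 14.7 × $0.31 + 8.82 × $0.17 = $4.557 + $1.4994 = $6.06

$6.06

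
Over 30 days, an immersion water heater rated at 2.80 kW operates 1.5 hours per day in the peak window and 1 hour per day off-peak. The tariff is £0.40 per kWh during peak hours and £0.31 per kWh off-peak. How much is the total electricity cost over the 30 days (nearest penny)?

£76.44

Peak energy = 2.8 kW × 1.5 h × 30 = 126 kWh
Off-peak energy = 2.8 kW × 1 h × 30 = 84 kWh
Cost = 126 × £0.40 + 84 × £0.31 = £50.4 + £26.04 = £76.44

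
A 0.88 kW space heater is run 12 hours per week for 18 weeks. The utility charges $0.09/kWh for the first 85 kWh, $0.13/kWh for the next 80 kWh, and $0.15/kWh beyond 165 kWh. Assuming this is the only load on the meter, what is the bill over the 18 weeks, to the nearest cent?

$21.81

Runtime = 12 h/week × 18 weeks = 216 h
Energy = 0.88 kW × 216 h = 190.08 kWh
Tier 1 (0–85 kWh): 85 × $0.09 = $7.65
Tier 2 (85–165 kWh): 80 × $0.13 = $10.4
Above 165 kWh: 25.08 × $0.15 = $3.762
Bill = $21.81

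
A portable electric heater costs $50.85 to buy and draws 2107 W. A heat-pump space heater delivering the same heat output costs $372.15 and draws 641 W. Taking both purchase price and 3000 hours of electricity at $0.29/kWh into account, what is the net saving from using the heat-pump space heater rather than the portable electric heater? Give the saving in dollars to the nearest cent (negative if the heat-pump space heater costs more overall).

portable electric heater: $50.85 + (2107/1000) kW × 3000 h × $0.29 = $50.85 + $1833.09 = $1883.94
heat-pump space heater: $372.15 + (641/1000) kW × 3000 h × $0.29 = $372.15 + $557.67 = $929.82
Saving = $1883.94 − $929.82 = $954.12

$954.12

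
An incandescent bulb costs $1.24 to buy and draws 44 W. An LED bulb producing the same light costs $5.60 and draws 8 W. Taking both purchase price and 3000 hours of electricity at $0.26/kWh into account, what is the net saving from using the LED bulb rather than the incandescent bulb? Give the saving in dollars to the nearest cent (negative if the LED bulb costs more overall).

incandescent bulb: $1.24 + (44/1000) kW × 3000 h × $0.26 = $1.24 + $34.32 = $35.56
LED bulb: $5.60 + (8/1000) kW × 3000 h × $0.26 = $5.60 + $6.24 = $11.84
Saving = $35.56 − $11.84 = $23.72

$23.72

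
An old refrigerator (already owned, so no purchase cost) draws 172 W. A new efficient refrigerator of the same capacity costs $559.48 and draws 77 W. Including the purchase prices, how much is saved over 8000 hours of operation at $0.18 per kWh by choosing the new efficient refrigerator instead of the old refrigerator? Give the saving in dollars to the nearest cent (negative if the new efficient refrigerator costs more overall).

old refrigerator: $0.00 + (172/1000) kW × 8000 h × $0.18 = $0.00 + $247.68 = $247.68
new efficient refrigerator: $559.48 + (77/1000) kW × 8000 h × $0.18 = $559.48 + $110.88 = $670.36
Saving = $247.68 − $670.36 = −$422.68

-$422.68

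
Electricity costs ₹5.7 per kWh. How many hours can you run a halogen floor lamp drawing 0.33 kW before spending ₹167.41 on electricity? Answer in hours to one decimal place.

Energy available = ₹167.41 ÷ ₹5.7/kWh = 29.3702 kWh
Hours = 29.3702 kWh ÷ 0.33 kW = 89.0 h

89.0 h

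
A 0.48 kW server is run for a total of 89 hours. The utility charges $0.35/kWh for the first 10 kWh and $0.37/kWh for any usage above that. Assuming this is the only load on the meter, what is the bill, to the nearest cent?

$15.61

Energy = 0.48 kW × 89 h = 42.72 kWh
Tier 1 (0–10 kWh): 10 × $0.35 = $3.5
Above 10 kWh: 32.72 × $0.37 = $12.1064
Bill = $15.61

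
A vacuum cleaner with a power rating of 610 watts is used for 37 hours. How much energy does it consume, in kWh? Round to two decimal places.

Energy = 0.61 kW × 37 h = 22.57 kWh

22.57 kWh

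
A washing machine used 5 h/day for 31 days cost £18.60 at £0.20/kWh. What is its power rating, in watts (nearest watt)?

600 W

Energy = £18.60 ÷ £0.20/kWh = 93 kWh
Runtime = 5 h/day × 31 days = 155 h
Power = 93 kWh ÷ 155 h = 0.6 kW = 600 W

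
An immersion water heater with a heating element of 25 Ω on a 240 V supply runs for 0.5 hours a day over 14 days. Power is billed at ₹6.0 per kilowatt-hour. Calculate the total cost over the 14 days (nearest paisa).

₹96.77

Power = V²/R = 240²/25 = 2304 W = 2.304 kW
Runtime = 0.5 h/day × 14 days = 7 h
Energy = 2.304 kW × 7 h = 16.128 kWh
Cost = 16.128 kWh × ₹6.0/kWh = ₹96.77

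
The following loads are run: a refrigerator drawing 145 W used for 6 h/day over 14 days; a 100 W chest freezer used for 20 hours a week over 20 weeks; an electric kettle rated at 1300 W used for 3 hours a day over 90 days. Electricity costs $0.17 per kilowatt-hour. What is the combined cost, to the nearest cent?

$68.54

refrigerator: Runtime = 6 h/day × 14 days = 84 h
refrigerator: 0.145 kW × 84 h = 12.18 kWh
chest freezer: Runtime = 20 h/week × 20 weeks = 400 h
chest freezer: 0.1 kW × 400 h = 40 kWh
electric kettle: Runtime = 3 h/day × 90 days = 270 h
electric kettle: 1.3 kW × 270 h = 351 kWh
Total energy = 403.18 kWh
Cost = 403.18 × $0.17 = $68.54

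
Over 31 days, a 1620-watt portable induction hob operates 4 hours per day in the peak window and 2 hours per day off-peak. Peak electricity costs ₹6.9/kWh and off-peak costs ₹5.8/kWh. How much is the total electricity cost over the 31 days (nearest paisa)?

₹1968.62

Peak energy = 1.62 kW × 4 h × 31 = 200.88 kWh
Off-peak energy = 1.62 kW × 2 h × 31 = 100.44 kWh
Cost = 200.88 × ₹6.9 + 100.44 × ₹5.8 = ₹1386.072 + ₹582.552 = ₹1968.62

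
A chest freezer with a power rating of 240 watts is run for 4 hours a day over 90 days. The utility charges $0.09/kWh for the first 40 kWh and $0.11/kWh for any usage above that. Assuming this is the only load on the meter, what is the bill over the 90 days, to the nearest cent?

$8.70

Runtime = 4 h/day × 90 days = 360 h
Energy = 0.24 kW × 360 h = 86.4 kWh
Tier 1 (0–40 kWh): 40 × $0.09 = $3.6
Above 40 kWh: 46.4 × $0.11 = $5.104
Bill = $8.70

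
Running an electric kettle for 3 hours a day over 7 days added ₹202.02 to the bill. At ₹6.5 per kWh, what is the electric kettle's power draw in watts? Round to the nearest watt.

1480 W

Energy = ₹202.02 ÷ ₹6.5/kWh = 31.08 kWh
Runtime = 3 h/day × 7 days = 21 h
Power = 31.08 kWh ÷ 21 h = 1.48 kW = 1480 W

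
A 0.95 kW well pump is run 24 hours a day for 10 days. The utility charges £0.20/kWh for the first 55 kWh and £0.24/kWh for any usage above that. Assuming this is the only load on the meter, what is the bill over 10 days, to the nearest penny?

£52.52

Runtime = 24 h × 10 = 240 h
Energy = 0.95 kW × 240 h = 228 kWh
Tier 1 (0–55 kWh): 55 × £0.20 = £11
Above 55 kWh: 173 × £0.24 = £41.52
Bill = £52.52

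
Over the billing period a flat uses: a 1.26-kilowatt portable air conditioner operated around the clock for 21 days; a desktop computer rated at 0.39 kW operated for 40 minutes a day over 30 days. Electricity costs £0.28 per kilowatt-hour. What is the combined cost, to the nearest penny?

£180.00

portable air conditioner: Runtime = 24 h × 21 = 504 h
portable air conditioner: 1.26 kW × 504 h = 635.04 kWh
desktop computer: Runtime = 40 min × 30 = 1200 min = 20 h
desktop computer: 0.39 kW × 20 h = 7.8 kWh
Total energy = 642.84 kWh
Cost = 642.84 × £0.28 = £180.00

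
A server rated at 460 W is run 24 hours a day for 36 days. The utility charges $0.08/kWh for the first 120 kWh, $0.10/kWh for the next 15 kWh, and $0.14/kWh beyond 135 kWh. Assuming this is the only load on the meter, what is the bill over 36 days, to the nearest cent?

$47.84

Runtime = 24 h × 36 = 864 h
Energy = 0.46 kW × 864 h = 397.44 kWh
Tier 1 (0–120 kWh): 120 × $0.08 = $9.6
Tier 2 (120–135 kWh): 15 × $0.10 = $1.5
Above 135 kWh: 262.44 × $0.14 = $36.7416
Bill = $47.84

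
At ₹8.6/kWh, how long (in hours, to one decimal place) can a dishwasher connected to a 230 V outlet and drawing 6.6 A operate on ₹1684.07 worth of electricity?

129.0 h

Power = 6.6 A × 230 V = 1518 W = 1.518 kW
Energy available = ₹1684.07 ÷ ₹8.6/kWh = 195.8221 kWh
Hours = 195.8221 kWh ÷ 1.518 kW = 129.0 h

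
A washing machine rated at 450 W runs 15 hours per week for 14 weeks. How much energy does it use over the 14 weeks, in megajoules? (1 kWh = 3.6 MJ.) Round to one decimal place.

Runtime = 15 h/week × 14 weeks = 210 h
Energy = 0.45 kW × 210 h = 94.5 kWh
= 94.5 × 3.6 MJ = 340.2 MJ

340.2 MJ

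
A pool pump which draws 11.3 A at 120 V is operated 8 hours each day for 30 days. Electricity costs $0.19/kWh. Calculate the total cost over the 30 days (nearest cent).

Power = 11.3 A × 120 V = 1356 W = 1.356 kW
Runtime = 8 h/day × 30 days = 240 h
Energy = 1.356 kW × 240 h = 325.44 kWh
Cost = 325.44 kWh × $0.19/kWh = $61.83

$61.83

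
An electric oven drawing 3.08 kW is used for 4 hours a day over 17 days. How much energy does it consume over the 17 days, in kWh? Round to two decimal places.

Runtime = 4 h/day × 17 days = 68 h
Energy = 3.08 kW × 68 h = 209.44 kWh

209.44 kWh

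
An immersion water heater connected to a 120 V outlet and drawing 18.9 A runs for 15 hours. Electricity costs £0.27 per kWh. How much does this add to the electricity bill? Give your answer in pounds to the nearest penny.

Power = 18.9 A × 120 V = 2268 W = 2.268 kW
Energy = 2.268 kW × 15 h = 34.02 kWh
Cost = 34.02 kWh × £0.27/kWh = £9.19

£9.19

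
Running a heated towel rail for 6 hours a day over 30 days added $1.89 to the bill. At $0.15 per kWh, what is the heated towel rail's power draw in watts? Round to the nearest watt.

70 W

Energy = $1.89 ÷ $0.15/kWh = 12.6 kWh
Runtime = 6 h/day × 30 days = 180 h
Power = 12.6 kWh ÷ 180 h = 0.07 kW = 70 W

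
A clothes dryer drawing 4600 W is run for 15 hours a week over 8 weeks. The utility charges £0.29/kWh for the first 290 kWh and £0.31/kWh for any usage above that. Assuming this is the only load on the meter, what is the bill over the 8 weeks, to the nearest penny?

£165.32

Runtime = 15 h/week × 8 weeks = 120 h
Energy = 4.6 kW × 120 h = 552 kWh
Tier 1 (0–290 kWh): 290 × £0.29 = £84.1
Above 290 kWh: 262 × £0.31 = £81.22
Bill = £165.32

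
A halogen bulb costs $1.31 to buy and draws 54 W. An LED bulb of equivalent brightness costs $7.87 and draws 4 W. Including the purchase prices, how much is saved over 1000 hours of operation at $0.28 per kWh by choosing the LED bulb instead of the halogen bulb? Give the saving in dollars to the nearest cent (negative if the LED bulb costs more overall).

$7.44

halogen bulb: $1.31 + (54/1000) kW × 1000 h × $0.28 = $1.31 + $15.12 = $16.43
LED bulb: $7.87 + (4/1000) kW × 1000 h × $0.28 = $7.87 + $1.12 = $8.99
Saving = $16.43 − $8.99 = $7.44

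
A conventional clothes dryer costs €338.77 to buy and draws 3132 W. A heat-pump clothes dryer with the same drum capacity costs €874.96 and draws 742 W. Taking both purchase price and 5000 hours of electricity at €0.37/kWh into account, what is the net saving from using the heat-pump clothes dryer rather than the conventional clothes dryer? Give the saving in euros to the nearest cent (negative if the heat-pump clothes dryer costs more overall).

conventional clothes dryer: €338.77 + (3132/1000) kW × 5000 h × €0.37 = €338.77 + €5794.2 = €6132.97
heat-pump clothes dryer: €874.96 + (742/1000) kW × 5000 h × €0.37 = €874.96 + €1372.7 = €2247.66
Saving = €6132.97 − €2247.66 = €3885.31

€3885.31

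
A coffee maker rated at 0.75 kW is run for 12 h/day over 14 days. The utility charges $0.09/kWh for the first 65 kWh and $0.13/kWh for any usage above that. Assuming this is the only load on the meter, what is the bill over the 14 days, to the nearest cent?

Runtime = 12 h/day × 14 days = 168 h
Energy = 0.75 kW × 168 h = 126 kWh
Tier 1 (0–65 kWh): 65 × $0.09 = $5.85
Above 65 kWh: 61 × $0.13 = $7.93
Bill = $13.78

$13.78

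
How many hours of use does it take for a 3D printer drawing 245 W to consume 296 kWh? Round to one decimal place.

1208.2 h

Hours = 296 kWh ÷ 0.245 kW = 1208.2 h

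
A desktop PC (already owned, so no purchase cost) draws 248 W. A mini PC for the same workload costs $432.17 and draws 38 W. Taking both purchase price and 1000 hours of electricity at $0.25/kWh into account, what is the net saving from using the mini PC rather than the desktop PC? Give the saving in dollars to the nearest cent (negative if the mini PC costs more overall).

desktop PC: $0.00 + (248/1000) kW × 1000 h × $0.25 = $0.00 + $62 = $62
mini PC: $432.17 + (38/1000) kW × 1000 h × $0.25 = $432.17 + $9.5 = $441.67
Saving = $62 − $441.67 = −$379.67

-$379.67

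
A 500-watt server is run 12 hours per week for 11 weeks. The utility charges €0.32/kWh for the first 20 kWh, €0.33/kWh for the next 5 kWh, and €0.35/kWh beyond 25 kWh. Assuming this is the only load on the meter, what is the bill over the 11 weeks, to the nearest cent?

€22.40

Runtime = 12 h/week × 11 weeks = 132 h
Energy = 0.5 kW × 132 h = 66 kWh
Tier 1 (0–20 kWh): 20 × €0.32 = €6.4
Tier 2 (20–25 kWh): 5 × €0.33 = €1.65
Above 25 kWh: 41 × €0.35 = €14.35
Bill = €22.40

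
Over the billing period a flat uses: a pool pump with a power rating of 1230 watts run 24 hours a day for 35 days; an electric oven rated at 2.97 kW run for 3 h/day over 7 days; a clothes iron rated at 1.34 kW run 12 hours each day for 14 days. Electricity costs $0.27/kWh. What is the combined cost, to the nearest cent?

pool pump: Runtime = 24 h × 35 = 840 h
pool pump: 1.23 kW × 840 h = 1033.2 kWh
electric oven: Runtime = 3 h/day × 7 days = 21 h
electric oven: 2.97 kW × 21 h = 62.37 kWh
clothes iron: Runtime = 12 h/day × 14 days = 168 h
clothes iron: 1.34 kW × 168 h = 225.12 kWh
Total energy = 1320.69 kWh
Cost = 1320.69 × $0.27 = $356.59

$356.59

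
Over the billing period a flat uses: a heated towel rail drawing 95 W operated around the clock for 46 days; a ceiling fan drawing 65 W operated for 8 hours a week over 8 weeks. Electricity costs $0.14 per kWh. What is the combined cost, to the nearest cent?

$15.27

heated towel rail: Runtime = 24 h × 46 = 1104 h
heated towel rail: 0.095 kW × 1104 h = 104.88 kWh
ceiling fan: Runtime = 8 h/week × 8 weeks = 64 h
ceiling fan: 0.065 kW × 64 h = 4.16 kWh
Total energy = 109.04 kWh
Cost = 109.04 × $0.14 = $15.27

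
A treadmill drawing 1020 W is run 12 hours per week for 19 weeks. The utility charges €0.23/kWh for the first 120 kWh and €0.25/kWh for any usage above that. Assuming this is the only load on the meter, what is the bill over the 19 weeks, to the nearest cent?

Runtime = 12 h/week × 19 weeks = 228 h
Energy = 1.02 kW × 228 h = 232.56 kWh
Tier 1 (0–120 kWh): 120 × €0.23 = €27.6
Above 120 kWh: 112.56 × €0.25 = €28.14
Bill = €55.74

€55.74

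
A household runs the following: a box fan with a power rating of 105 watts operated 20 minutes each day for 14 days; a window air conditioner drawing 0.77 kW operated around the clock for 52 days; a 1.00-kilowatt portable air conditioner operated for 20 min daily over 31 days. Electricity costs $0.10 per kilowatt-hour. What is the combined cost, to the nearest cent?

box fan: Runtime = 20 min × 14 = 280 min = 4.666666… h
box fan: 0.105 kW × 4.666666… h = 0.49 kWh
window air conditioner: Runtime = 24 h × 52 = 1248 h
window air conditioner: 0.77 kW × 1248 h = 960.96 kWh
portable air conditioner: Runtime = 20 min × 31 = 620 min = 10.333333… h
portable air conditioner: 1 kW × 10.333333… h = 10.333333… kWh
Total energy = 971.783333… kWh
Cost = 971.783333… × $0.10 = $97.18

$97.18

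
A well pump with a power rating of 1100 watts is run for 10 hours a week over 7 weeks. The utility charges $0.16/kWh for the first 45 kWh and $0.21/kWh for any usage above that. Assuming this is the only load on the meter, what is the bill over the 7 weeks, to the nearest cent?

$13.92

Runtime = 10 h/week × 7 weeks = 70 h
Energy = 1.1 kW × 70 h = 77 kWh
Tier 1 (0–45 kWh): 45 × $0.16 = $7.2
Above 45 kWh: 32 × $0.21 = $6.72
Bill = $13.92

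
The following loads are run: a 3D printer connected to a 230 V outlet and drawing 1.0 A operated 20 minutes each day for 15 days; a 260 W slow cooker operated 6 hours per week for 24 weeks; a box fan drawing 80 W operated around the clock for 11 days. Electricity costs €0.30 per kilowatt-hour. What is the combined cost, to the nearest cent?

€17.91

3D printer: Power = 1.0 A × 230 V = 230 W = 0.23 kW
3D printer: Runtime = 20 min × 15 = 300 min = 5 h
3D printer: 0.23 kW × 5 h = 1.15 kWh
slow cooker: Runtime = 6 h/week × 24 weeks = 144 h
slow cooker: 0.26 kW × 144 h = 37.44 kWh
box fan: Runtime = 24 h × 11 = 264 h
box fan: 0.08 kW × 264 h = 21.12 kWh
Total energy = 59.71 kWh
Cost = 59.71 × €0.30 = €17.91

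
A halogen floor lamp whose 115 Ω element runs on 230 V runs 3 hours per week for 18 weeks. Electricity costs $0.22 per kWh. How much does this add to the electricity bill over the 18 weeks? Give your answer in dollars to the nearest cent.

Power = V²/R = 230²/115 = 460 W = 0.46 kW
Runtime = 3 h/week × 18 weeks = 54 h
Energy = 0.46 kW × 54 h = 24.84 kWh
Cost = 24.84 kWh × $0.22/kWh = $5.46

$5.46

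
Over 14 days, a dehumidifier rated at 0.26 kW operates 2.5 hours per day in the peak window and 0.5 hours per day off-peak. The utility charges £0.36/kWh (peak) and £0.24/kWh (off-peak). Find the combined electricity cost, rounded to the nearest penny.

Peak energy = 0.26 kW × 2.5 h × 14 = 9.1 kWh
Off-peak energy = 0.26 kW × 0.5 h × 14 = 1.82 kWh
Cost = 9.1 × £0.36 + 1.82 × £0.24 = £3.276 + £0.4368 = £3.71

£3.71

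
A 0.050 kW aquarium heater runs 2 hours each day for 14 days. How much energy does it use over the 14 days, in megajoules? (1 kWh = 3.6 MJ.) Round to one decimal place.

Runtime = 2 h/day × 14 days = 28 h
Energy = 0.05 kW × 28 h = 1.4 kWh
= 1.4 × 3.6 MJ = 5.0 MJ

5.0 MJ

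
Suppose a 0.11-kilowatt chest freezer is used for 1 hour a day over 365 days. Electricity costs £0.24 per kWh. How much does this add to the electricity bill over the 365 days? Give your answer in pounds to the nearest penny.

£9.64

Runtime = 1 h/day × 365 days = 365 h
Energy = 0.11 kW × 365 h = 40.15 kWh
Cost = 40.15 kWh × £0.24/kWh = £9.64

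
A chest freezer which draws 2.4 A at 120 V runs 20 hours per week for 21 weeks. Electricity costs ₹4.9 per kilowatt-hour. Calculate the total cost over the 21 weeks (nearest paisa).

Power = 2.4 A × 120 V = 288 W = 0.288 kW
Runtime = 20 h/week × 21 weeks = 420 h
Energy = 0.288 kW × 420 h = 120.96 kWh
Cost = 120.96 kWh × ₹4.9/kWh = ₹592.70

₹592.70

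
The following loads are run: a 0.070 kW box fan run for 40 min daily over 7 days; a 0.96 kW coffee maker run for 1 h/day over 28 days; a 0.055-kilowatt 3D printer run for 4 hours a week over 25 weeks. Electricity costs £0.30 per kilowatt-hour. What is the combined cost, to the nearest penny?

£9.81

box fan: Runtime = 40 min × 7 = 280 min = 4.666666… h
box fan: 0.07 kW × 4.666666… h = 0.326666… kWh
coffee maker: Runtime = 1 h/day × 28 days = 28 h
coffee maker: 0.96 kW × 28 h = 26.88 kWh
3D printer: Runtime = 4 h/week × 25 weeks = 100 h
3D printer: 0.055 kW × 100 h = 5.5 kWh
Total energy = 32.706666… kWh
Cost = 32.706666… × £0.30 = £9.81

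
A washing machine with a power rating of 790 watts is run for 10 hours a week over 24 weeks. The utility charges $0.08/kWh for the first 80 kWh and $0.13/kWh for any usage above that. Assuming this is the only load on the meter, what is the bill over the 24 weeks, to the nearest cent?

$20.65

Runtime = 10 h/week × 24 weeks = 240 h
Energy = 0.79 kW × 240 h = 189.6 kWh
Tier 1 (0–80 kWh): 80 × $0.08 = $6.4
Above 80 kWh: 109.6 × $0.13 = $14.248
Bill = $20.65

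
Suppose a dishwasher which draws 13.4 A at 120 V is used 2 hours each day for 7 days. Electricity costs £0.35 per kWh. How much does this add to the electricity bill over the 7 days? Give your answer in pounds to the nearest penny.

Power = 13.4 A × 120 V = 1608 W = 1.608 kW
Runtime = 2 h/day × 7 days = 14 h
Energy = 1.608 kW × 14 h = 22.512 kWh
Cost = 22.512 kWh × £0.35/kWh = £7.88

£7.88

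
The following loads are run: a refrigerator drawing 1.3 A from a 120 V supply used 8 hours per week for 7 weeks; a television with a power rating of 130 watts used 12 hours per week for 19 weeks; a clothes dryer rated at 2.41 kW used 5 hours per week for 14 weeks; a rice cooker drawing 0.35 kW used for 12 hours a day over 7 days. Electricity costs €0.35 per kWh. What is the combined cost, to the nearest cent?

€82.77

refrigerator: Power = 1.3 A × 120 V = 156 W = 0.156 kW
refrigerator: Runtime = 8 h/week × 7 weeks = 56 h
refrigerator: 0.156 kW × 56 h = 8.736 kWh
television: Runtime = 12 h/week × 19 weeks = 228 h
television: 0.13 kW × 228 h = 29.64 kWh
clothes dryer: Runtime = 5 h/week × 14 weeks = 70 h
clothes dryer: 2.41 kW × 70 h = 168.7 kWh
rice cooker: Runtime = 12 h/day × 7 days = 84 h
rice cooker: 0.35 kW × 84 h = 29.4 kWh
Total energy = 236.476 kWh
Cost = 236.476 × €0.35 = €82.77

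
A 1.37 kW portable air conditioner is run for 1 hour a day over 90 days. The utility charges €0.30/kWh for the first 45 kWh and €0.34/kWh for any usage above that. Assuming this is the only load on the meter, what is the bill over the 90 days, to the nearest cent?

Runtime = 1 h/day × 90 days = 90 h
Energy = 1.37 kW × 90 h = 123.3 kWh
Tier 1 (0–45 kWh): 45 × €0.30 = €13.5
Above 45 kWh: 78.3 × €0.34 = €26.622
Bill = €40.12

€40.12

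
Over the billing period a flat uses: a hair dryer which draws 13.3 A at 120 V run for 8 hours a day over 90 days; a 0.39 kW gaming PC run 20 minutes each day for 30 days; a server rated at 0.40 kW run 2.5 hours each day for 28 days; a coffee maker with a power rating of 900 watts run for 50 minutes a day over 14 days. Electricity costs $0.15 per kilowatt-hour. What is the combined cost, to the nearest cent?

hair dryer: Power = 13.3 A × 120 V = 1596 W = 1.596 kW
hair dryer: Runtime = 8 h/day × 90 days = 720 h
hair dryer: 1.596 kW × 720 h = 1149.12 kWh
gaming PC: Runtime = 20 min × 30 = 600 min = 10 h
gaming PC: 0.39 kW × 10 h = 3.9 kWh
server: Runtime = 2.5 h/day × 28 days = 70 h
server: 0.4 kW × 70 h = 28 kWh
coffee maker: Runtime = 50 min × 14 = 700 min = 11.666666… h
coffee maker: 0.9 kW × 11.666666… h = 10.5 kWh
Total energy = 1191.52 kWh
Cost = 1191.52 × $0.15 = $178.73

$178.73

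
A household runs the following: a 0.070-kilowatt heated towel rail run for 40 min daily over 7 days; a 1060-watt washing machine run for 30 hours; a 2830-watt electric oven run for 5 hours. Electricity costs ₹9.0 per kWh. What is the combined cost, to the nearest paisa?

₹416.49

heated towel rail: Runtime = 40 min × 7 = 280 min = 4.666666… h
heated towel rail: 0.07 kW × 4.666666… h = 0.326666… kWh
washing machine: 1.06 kW × 30 h = 31.8 kWh
electric oven: 2.83 kW × 5 h = 14.15 kWh
Total energy = 46.276666… kWh
Cost = 46.276666… × ₹9.0 = ₹416.49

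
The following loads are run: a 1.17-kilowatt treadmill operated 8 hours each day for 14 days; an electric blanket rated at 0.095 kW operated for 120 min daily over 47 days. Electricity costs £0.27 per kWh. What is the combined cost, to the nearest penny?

£37.79

treadmill: Runtime = 8 h/day × 14 days = 112 h
treadmill: 1.17 kW × 112 h = 131.04 kWh
electric blanket: Runtime = 120 min × 47 = 5640 min = 94 h
electric blanket: 0.095 kW × 94 h = 8.93 kWh
Total energy = 139.97 kWh
Cost = 139.97 × £0.27 = £37.79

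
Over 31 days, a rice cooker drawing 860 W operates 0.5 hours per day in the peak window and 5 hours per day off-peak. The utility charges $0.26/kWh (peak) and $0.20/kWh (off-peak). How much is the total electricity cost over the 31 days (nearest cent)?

$30.13

Peak energy = 0.86 kW × 0.5 h × 31 = 13.33 kWh
Off-peak energy = 0.86 kW × 5 h × 31 = 133.3 kWh
Cost = 13.33 × $0.26 + 133.3 × $0.20 = $3.4658 + $26.66 = $30.13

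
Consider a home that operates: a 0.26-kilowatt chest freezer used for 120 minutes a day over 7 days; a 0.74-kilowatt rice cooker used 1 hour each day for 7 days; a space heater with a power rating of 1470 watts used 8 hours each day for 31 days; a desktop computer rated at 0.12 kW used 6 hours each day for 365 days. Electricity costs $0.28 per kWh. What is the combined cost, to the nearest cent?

chest freezer: Runtime = 120 min × 7 = 840 min = 14 h
chest freezer: 0.26 kW × 14 h = 3.64 kWh
rice cooker: Runtime = 1 h/day × 7 days = 7 h
rice cooker: 0.74 kW × 7 h = 5.18 kWh
space heater: Runtime = 8 h/day × 31 days = 248 h
space heater: 1.47 kW × 248 h = 364.56 kWh
desktop computer: Runtime = 6 h/day × 365 days = 2190 h
desktop computer: 0.12 kW × 2190 h = 262.8 kWh
Total energy = 636.18 kWh
Cost = 636.18 × $0.28 = $178.13

$178.13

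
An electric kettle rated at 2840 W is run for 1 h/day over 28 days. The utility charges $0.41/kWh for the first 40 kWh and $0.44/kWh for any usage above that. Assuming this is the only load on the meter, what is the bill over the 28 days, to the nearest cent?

$33.79

Runtime = 1 h/day × 28 days = 28 h
Energy = 2.84 kW × 28 h = 79.52 kWh
Tier 1 (0–40 kWh): 40 × $0.41 = $16.4
Above 40 kWh: 39.52 × $0.44 = $17.3888
Bill = $33.79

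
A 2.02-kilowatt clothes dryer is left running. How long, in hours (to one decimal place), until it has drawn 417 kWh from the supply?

Hours = 417 kWh ÷ 2.02 kW = 206.4 h

206.4 h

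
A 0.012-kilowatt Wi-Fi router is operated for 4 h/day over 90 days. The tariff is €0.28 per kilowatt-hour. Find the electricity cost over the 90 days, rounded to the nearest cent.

Runtime = 4 h/day × 90 days = 360 h
Energy = 0.012 kW × 360 h = 4.32 kWh
Cost = 4.32 kWh × €0.28/kWh = €1.21

€1.21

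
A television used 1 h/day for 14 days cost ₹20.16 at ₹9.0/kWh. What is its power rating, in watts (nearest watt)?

160 W

Energy = ₹20.16 ÷ ₹9.0/kWh = 2.24 kWh
Runtime = 1 h/day × 14 days = 14 h
Power = 2.24 kWh ÷ 14 h = 0.16 kW = 160 W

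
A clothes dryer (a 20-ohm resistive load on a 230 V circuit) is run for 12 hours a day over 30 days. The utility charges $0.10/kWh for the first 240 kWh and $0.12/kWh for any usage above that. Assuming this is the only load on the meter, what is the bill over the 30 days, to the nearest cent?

Power = V²/R = 230²/20 = 2645 W = 2.645 kW
Runtime = 12 h/day × 30 days = 360 h
Energy = 2.645 kW × 360 h = 952.2 kWh
Tier 1 (0–240 kWh): 240 × $0.10 = $24
Above 240 kWh: 712.2 × $0.12 = $85.464
Bill = $109.46

$109.46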